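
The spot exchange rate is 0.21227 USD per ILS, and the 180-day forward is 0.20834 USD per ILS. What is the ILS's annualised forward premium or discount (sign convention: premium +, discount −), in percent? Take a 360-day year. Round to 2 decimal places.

T = 180/360 years.
(F − S)/S = (0.20834 − 0.21227)/0.21227 = -0.0185142.
Annualise by dividing by T: -0.0185142 / (180/360) = -0.037028 → -3.70%.

-3.70%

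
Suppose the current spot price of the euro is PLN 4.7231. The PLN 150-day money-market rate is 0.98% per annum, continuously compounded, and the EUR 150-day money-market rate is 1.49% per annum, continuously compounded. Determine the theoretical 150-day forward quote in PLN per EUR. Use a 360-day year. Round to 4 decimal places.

T = 150/360 years.
PLN accumulates by e^(0.0098×150/360) = 1.0040917.
Growth of 1 EUR over T: e^(0.0149×150/360) = 1.0062276.
So F = 4.7231 × 1.0040917 / 1.0062276 = 4.713074 (PLN/EUR).

4.7131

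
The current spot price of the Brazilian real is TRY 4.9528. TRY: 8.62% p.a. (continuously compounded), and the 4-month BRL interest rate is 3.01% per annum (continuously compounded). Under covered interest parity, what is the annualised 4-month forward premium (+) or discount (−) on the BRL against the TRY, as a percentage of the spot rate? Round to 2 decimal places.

T = 4/12 years.
No-arbitrage forward: 4.9528 × 1.0291501 / 1.0100838 = 5.0462888 TRY/BRL.
(F − S)/S ÷ T = (5.0462888 − 4.9528)/4.9528/(4/12) = 0.056628 → 5.66%.

+5.66%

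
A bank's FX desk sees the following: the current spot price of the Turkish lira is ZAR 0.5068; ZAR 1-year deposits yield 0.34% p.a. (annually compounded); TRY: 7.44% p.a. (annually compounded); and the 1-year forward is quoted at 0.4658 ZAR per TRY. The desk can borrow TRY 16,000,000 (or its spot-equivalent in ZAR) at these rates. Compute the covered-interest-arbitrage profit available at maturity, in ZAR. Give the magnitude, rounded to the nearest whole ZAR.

ZAR 129,082

T = 1 year.
Route A — deposit TRY, sell forward: 16,000,000 × 1.074400 × 0.4658 = ZAR 8,007,288.32.
Route B — convert at spot, deposit ZAR: 16,000,000 × 0.5068 × 1.003400 = ZAR 8,136,369.92.
The quoted forward undervalues TRY, so borrow TRY, convert to ZAR at spot, deposit the ZAR at 0.34%, and buy TRY forward at 0.4658 to cover the loan.
Profit = 8,136,369.92 − 8,007,288.32 = ZAR 129,082.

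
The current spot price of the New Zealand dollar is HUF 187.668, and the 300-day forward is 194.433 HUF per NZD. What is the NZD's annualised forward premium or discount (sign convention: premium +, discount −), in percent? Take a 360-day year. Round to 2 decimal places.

T = 300/360 years.
(F − S)/S = (194.433 − 187.668)/187.668 = 0.0360477.
×(1/T) gives 4.33% p.a.

+4.33%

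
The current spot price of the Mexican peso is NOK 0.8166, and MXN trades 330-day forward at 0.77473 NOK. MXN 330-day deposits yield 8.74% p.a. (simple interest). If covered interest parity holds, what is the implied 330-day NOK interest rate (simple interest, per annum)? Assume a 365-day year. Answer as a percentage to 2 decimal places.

2.62%

T = 330/365 years.
F/S = 0.77473/0.8166 = 0.9487264 = (growth of NOK) / (growth of MXN).
MXN growth factor: 1 + 0.0874×330/365 = 1.0790192.
That pins the NOK growth at 1.023694.
(1.023694 − 1)/T = 0.026207, i.e. 2.62%.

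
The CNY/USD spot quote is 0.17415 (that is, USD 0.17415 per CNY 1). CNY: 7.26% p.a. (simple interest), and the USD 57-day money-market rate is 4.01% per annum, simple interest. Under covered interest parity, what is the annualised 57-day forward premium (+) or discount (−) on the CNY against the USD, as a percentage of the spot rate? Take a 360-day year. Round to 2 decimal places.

-3.21%

T = 57/360 years.
No-arbitrage forward: 0.17415 × 1.0063492 / 1.011495 = 0.17326404 USD/CNY.
Annualised premium = (F − S)/S × (1/T) = (0.17326404 − 0.17415)/0.17415 ÷ (57/360) = -3.21%.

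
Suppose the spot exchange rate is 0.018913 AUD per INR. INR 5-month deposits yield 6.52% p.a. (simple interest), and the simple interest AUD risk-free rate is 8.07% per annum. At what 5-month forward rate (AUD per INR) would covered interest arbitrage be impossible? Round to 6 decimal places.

0.019032

T = 5/12 years.
AUD accumulates by 1 + 0.0807×5/12 = 1.033625.
INR growth factor: 1 + 0.0652×5/12 = 1.0271667.
CIP: F = S · (grow AUD)/(grow INR) = 0.018913 × 1.033625/1.0271667 = 0.01903192 AUD per INR.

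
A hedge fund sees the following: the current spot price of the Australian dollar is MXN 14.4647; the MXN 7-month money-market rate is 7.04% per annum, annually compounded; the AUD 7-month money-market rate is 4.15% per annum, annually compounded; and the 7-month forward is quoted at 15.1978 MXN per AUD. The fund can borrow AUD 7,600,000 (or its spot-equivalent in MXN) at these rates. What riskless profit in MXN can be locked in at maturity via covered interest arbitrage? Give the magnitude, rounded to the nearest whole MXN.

MXN 3,893,561

T = 7/12 years.
Keep in AUD, deliver into the forward: 7,600,000·1.02400303383·15.1978 = MXN 118,275,709.14.
Swap to MXN now, deposit: 7,600,000·14.4647·1.04048356634 = MXN 114,382,148.08.
The quoted forward overvalues AUD, so borrow MXN, buy AUD at spot, deposit the AUD at 4.15%, and sell the proceeds forward at 15.1978.
Profit = 118,275,709.14 − 114,382,148.08 = MXN 3,893,561.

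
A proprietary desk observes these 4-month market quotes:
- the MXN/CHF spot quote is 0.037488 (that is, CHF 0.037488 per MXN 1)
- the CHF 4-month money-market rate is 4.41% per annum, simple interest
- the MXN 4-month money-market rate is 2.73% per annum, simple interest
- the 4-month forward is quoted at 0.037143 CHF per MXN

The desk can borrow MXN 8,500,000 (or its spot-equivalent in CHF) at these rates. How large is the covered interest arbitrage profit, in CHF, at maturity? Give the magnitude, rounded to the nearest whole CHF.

T = 4/12 years.
Invest the MXN and cover forward: 8,500,000 × 1.009100 × 0.037143 = CHF 318,588.51.
Convert at spot and invest in CHF: 8,500,000 × 0.037488 × 1.014700 = CHF 323,332.13.
The quoted forward undervalues MXN, so borrow MXN, convert to CHF at spot, deposit the CHF at 4.41%, and buy MXN forward at 0.037143 to cover the loan.
The gap between the two covered legs is CHF 4,744.

CHF 4,744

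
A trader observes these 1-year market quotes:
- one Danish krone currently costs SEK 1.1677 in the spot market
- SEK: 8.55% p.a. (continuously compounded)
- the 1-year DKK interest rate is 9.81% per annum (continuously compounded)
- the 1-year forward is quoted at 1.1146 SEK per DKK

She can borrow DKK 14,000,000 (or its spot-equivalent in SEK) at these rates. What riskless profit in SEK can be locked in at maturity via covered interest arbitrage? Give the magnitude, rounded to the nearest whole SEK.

T = 1 year.
Invest the DKK and cover forward: 14,000,000 × 1.1030730869 × 1.1146 = SEK 17,212,793.68.
Convert at spot and invest in SEK: 14,000,000 × 1.1677 × 1.0892615613 = SEK 17,807,030.15.
The quoted forward undervalues DKK, so borrow DKK, convert to SEK at spot, deposit the SEK at 8.55%, and buy DKK forward at 1.1146 to cover the loan.
The gap between the two covered legs is SEK 594,236.

SEK 594,236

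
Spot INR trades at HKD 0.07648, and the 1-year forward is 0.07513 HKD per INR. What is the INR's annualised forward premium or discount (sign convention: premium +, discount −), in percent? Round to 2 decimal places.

T = 1 year.
(F − S)/S = (0.07513 − 0.07648)/0.07648 = -0.0176517.
Annualise by dividing by T: -0.0176517 / 1 = -0.017652 → -1.77%.

-1.77%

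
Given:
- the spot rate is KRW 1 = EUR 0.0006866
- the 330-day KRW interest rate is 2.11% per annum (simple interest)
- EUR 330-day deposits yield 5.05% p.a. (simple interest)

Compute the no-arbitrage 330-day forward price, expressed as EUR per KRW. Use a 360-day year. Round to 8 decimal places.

T = 330/360 years.
EUR growth factor: 1 + 0.0505×330/360 = 1.0462917.
Growth of 1 KRW over T: 1 + 0.0211×330/360 = 1.0193417.
Forward (EUR per KRW) = 0.0006866 × 1.0462917 / 1.0193417 = 0.0007047528.

0.00070475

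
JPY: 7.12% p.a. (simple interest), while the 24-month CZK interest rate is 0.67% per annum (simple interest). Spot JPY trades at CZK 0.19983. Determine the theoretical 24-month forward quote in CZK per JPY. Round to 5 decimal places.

T = 2 years.
Growth of 1 CZK over T: 1 + 0.0067×2 = 1.013400.
JPY growth factor: 1 + 0.0712×2 = 1.142400.
So F = 0.19983 × 1.013400 / 1.142400 = 0.1772652 (CZK/JPY).

0.17727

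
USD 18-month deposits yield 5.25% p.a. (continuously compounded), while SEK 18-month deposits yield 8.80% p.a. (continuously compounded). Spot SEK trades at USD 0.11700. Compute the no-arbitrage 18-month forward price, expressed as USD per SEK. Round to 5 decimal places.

0.11093

T = 18/12 years.
Growth of 1 USD over T: e^(0.0525×18/12) = 1.0819338.
SEK accumulates by e^(0.0880×18/12) = 1.1411083.
So F = 0.117 × 1.0819338 / 1.1411083 = 0.1109327 (USD/SEK).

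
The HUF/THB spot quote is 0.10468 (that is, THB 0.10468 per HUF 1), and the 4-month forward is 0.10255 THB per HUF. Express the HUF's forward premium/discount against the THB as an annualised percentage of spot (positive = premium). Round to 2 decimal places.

-6.10%

T = 4/12 years.
(F − S)/S = (0.10255 − 0.10468)/0.10468 = -0.0203477.
Annualise by dividing by T: -0.0203477 / (4/12) = -0.061043 → -6.10%.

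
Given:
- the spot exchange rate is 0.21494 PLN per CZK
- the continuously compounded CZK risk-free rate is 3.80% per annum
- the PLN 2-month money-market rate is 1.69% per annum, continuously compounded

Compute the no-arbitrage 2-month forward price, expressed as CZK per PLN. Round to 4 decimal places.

T = 2/12 years.
PLN accumulates by e^(0.0169×2/12) = 1.0028206.
CZK growth factor: e^(0.0380×2/12) = 1.0063534.
Forward (PLN per CZK) = 0.21494 × 1.0028206 / 1.0063534 = 0.2141855.
Quoted the other way: 1/0.2141855 = 4.6689 CZK per PLN.

4.6689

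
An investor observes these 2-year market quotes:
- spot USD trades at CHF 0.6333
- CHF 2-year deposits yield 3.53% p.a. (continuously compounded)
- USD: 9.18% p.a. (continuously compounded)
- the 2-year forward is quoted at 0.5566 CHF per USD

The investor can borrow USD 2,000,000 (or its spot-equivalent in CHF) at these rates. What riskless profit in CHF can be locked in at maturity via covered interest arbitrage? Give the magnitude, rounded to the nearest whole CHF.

CHF 21,705

T = 2 years.
Keep in USD, deliver into the forward: 2,000,000·1.201535113·0.5566 = CHF 1,337,548.89.
Swap to CHF now, deposit: 2,000,000·0.6333·1.073151879 = CHF 1,359,254.17.
The quoted forward undervalues USD, so borrow USD, convert to CHF at spot, deposit the CHF at 3.53%, and buy USD forward at 0.5566 to cover the loan.
Arbitrage profit = |1,337,548.89 − 1,359,254.17| = CHF 21,705.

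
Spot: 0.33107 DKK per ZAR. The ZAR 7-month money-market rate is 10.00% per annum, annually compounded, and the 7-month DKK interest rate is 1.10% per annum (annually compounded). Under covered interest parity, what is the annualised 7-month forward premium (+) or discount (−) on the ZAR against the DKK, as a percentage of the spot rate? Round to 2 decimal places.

T = 7/12 years.
CIP forward (DKK per ZAR) = 0.33107 × 1.006402/1.0571722 = 0.31517052.
Annualised premium = (F − S)/S × (1/T) = (0.31517052 − 0.33107)/0.33107 ÷ (7/12) = -8.23%.

-8.23%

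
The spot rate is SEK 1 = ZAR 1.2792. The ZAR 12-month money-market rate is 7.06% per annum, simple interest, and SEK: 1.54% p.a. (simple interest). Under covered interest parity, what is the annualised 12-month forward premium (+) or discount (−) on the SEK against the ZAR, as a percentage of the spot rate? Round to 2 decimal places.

+5.44%

T = 1 year.
F = S · g_ZAR/g_SEK = 1.2792 × 1.070600/1.015400 = 1.3487409.
(F − S)/S ÷ T = (1.3487409 − 1.2792)/1.2792/1 = 0.054363 → 5.44%.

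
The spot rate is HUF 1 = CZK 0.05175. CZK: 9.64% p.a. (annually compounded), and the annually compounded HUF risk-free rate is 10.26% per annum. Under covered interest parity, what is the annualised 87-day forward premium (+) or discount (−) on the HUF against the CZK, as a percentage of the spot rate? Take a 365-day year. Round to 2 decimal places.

-0.56%

T = 87/365 years.
CIP forward (CZK per HUF) = 0.05175 × 1.0221788/1.0235536 = 0.05168049.
Annualised premium = (F − S)/S × (1/T) = (0.05168049 − 0.05175)/0.05175 ÷ (87/365) = -0.56%.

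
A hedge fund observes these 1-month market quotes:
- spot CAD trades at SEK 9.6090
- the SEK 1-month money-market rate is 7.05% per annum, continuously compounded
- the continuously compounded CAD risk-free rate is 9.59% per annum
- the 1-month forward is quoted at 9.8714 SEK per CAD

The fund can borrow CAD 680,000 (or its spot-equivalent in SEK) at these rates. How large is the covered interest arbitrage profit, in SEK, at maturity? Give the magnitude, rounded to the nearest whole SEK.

T = 1/12 years.
Route A — deposit CAD, sell forward: 680,000 × 1.008023685 × 9.8714 = SEK 6,766,411.40.
Route B — convert at spot, deposit SEK: 680,000 × 9.6090 × 1.005892292 = SEK 6,572,620.94.
The quoted forward overvalues CAD, so borrow SEK, buy CAD at spot, deposit the CAD at 9.59%, and sell the proceeds forward at 9.8714.
Profit = 6,766,411.40 − 6,572,620.94 = SEK 193,790.

SEK 193,790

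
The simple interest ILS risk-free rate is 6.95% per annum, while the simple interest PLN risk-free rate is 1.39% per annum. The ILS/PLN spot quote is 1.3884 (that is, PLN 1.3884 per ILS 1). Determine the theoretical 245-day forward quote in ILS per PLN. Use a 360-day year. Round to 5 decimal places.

0.74725

T = 245/360 years.
PLN growth factor: 1 + 0.0139×245/360 = 1.0094597.
ILS accumulates by 1 + 0.0695×245/360 = 1.0472986.
CIP: F = S · (grow PLN)/(grow ILS) = 1.3884 × 1.0094597/1.0472986 = 1.338237 PLN per ILS.
Invert for ILS per PLN: 1 / 1.338237 = 0.74725.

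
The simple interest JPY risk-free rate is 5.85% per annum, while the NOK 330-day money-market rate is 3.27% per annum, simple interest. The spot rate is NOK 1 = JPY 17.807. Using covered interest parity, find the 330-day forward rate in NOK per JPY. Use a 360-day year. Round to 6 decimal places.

0.054897

T = 330/360 years.
Growth of 1 JPY over T: 1 + 0.0585×330/360 = 1.053625.
NOK accumulates by 1 + 0.0327×330/360 = 1.029975.
CIP: F = S · (grow JPY)/(grow NOK) = 17.807 × 1.053625/1.029975 = 18.21588 JPY per NOK.
Quoted the other way: 1/18.21588 = 0.054897 NOK per JPY.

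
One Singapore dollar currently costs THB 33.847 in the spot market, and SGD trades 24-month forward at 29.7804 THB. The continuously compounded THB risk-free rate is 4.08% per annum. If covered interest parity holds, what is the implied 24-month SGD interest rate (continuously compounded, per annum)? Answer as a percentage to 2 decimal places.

T = 2 years.
F/S = 29.7804/33.847 = 0.8798535 = (growth of THB) / (growth of SGD).
THB growth factor: e^(0.0408×2) = 1.0850217.
So the SGD growth factor = 1.2331845.
r = ln(1.2331845)/2 = 0.104800 → 10.48%.

10.48%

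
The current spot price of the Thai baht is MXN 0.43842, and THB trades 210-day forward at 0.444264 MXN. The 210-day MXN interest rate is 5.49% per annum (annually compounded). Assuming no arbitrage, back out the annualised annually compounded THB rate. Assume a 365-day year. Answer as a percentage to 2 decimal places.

T = 210/365 years.
F/S = 0.444264/0.43842 = 1.0133297 = (growth of MXN) / (growth of THB).
The MXN side grows by (1 + 0.0549)^(210/365) = 1.0312274.
So the THB growth factor = 1.0176623.
r = 1.0176623^(365/210) − 1 = 0.030899 → 3.09%.

3.09%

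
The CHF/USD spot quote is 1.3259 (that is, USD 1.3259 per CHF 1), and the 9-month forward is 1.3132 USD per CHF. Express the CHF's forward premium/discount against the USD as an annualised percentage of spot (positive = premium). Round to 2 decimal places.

-1.28%

T = 9/12 years.
(F − S)/S = (1.3132 − 1.3259)/1.3259 = -0.0095784.
Per annum: -0.0095784 / (9/12) = -0.012771 = -1.28%.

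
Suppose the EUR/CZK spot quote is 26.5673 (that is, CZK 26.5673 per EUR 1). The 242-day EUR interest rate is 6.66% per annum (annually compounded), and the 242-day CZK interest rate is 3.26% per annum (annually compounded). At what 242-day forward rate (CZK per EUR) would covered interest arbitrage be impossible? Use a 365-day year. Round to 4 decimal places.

26.0027

T = 242/365 years.
Growth of 1 CZK over T: (1 + 0.0326)^(242/365) = 1.02149721.
EUR growth factor: (1 + 0.0666)^(242/365) = 1.04367536.
CIP: F = S · (grow CZK)/(grow EUR) = 26.5673 × 1.02149721/1.04367536 = 26.002744 CZK per EUR.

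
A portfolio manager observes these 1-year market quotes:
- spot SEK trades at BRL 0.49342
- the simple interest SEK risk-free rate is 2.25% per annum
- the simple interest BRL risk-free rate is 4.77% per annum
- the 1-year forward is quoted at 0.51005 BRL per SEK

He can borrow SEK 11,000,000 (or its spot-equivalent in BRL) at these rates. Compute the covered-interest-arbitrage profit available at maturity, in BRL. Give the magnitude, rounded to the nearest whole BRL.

BRL 50,270

T = 1 year.
Keep in SEK, deliver into the forward: 11,000,000·1.022500·0.51005 = BRL 5,736,787.38.
Swap to BRL now, deposit: 11,000,000·0.49342·1.047700 = BRL 5,686,517.47.
The quoted forward overvalues SEK, so borrow BRL, buy SEK at spot, deposit the SEK at 2.25%, and sell the proceeds forward at 0.51005.
The gap between the two covered legs is BRL 50,270.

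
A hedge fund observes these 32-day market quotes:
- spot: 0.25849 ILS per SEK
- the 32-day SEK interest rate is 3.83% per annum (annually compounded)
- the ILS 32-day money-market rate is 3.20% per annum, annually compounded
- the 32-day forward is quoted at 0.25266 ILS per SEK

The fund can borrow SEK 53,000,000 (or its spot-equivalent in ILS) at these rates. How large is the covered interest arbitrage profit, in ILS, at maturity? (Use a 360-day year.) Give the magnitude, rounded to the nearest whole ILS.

ILS 302,590

T = 32/360 years.
Route A — deposit SEK, sell forward: 53,000,000 × 1.0033464545 × 0.25266 = ILS 13,435,792.31.
Route B — convert at spot, deposit ILS: 53,000,000 × 0.25849 × 1.0028038048 = ILS 13,738,382.04.
The quoted forward undervalues SEK, so borrow SEK, convert to ILS at spot, deposit the ILS at 3.20%, and buy SEK forward at 0.25266 to cover the loan.
Profit = 13,738,382.04 − 13,435,792.31 = ILS 302,590.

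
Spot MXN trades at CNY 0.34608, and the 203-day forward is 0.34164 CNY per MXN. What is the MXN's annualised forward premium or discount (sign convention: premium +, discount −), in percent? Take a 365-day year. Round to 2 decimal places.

T = 203/365 years.
(F − S)/S = (0.34164 − 0.34608)/0.34608 = -0.0128294.
Per annum: -0.0128294 / (203/365) = -0.023068 = -2.31%.

-2.31%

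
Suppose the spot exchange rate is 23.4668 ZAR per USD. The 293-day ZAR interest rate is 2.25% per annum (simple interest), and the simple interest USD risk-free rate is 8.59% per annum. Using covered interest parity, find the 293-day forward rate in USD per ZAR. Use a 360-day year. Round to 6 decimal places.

T = 293/360 years.
ZAR accumulates by 1 + 0.0225×293/360 = 1.0183125.
Growth of 1 USD over T: 1 + 0.0859×293/360 = 1.0699131.
Forward (ZAR per USD) = 23.4668 × 1.0183125 / 1.0699131 = 22.33502.
Quoted the other way: 1/22.33502 = 0.044773 USD per ZAR.

0.044773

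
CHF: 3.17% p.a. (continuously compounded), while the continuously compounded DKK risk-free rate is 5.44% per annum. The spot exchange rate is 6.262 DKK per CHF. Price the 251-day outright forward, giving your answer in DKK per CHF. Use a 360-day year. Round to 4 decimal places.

T = 251/360 years.
Growth of 1 DKK over T: e^(0.0544×251/360) = 1.0386574.
CHF accumulates by e^(0.0317×251/360) = 1.022348.
CIP: F = S · (grow DKK)/(grow CHF) = 6.262 × 1.0386574/1.022348 = 6.361897 DKK per CHF.

6.3619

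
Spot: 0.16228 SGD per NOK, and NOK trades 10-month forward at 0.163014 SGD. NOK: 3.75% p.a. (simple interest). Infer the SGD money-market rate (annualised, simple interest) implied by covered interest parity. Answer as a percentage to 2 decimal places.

4.31%

T = 10/12 years.
By CIP, F/S equals the SGD-to-NOK growth ratio: 0.163014/0.16228 = 1.0045230.
NOK growth factor: 1 + 0.0375×10/12 = 1.031250.
That pins the SGD growth at 1.0359143.
r = (1.0359143 − 1)/(10/12) = 0.043097 → 4.31%.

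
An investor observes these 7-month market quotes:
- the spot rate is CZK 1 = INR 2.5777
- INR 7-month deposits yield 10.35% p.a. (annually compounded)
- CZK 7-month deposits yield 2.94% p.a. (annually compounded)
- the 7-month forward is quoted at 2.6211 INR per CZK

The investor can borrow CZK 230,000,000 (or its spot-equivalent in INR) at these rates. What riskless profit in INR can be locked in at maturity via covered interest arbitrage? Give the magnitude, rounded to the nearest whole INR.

T = 7/12 years.
Invest the CZK and cover forward: 230,000,000 × 1.01704638921 × 2.6211 = INR 613,129,466.87.
Convert at spot and invest in INR: 230,000,000 × 2.5777 × 1.05913307414 = INR 627,929,284.80.
The quoted forward undervalues CZK, so borrow CZK, convert to INR at spot, deposit the INR at 10.35%, and buy CZK forward at 2.6211 to cover the loan.
Profit = 627,929,284.80 − 613,129,466.87 = INR 14,799,818.

INR 14,799,818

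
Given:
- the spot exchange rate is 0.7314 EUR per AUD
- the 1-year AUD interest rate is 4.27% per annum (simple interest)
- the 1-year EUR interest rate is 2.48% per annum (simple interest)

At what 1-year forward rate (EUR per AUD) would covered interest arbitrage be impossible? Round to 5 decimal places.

T = 1 year.
Growth of 1 EUR over T: 1 + 0.0248×1 = 1.024800.
Growth of 1 AUD over T: 1 + 0.0427×1 = 1.042700.
Forward (EUR per AUD) = 0.7314 × 1.024800 / 1.042700 = 0.7188441.

0.71884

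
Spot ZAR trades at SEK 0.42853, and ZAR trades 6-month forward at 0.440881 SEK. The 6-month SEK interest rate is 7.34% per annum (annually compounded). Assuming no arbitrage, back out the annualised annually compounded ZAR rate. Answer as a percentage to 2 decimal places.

1.41%

T = 6/12 years.
CIP gives F = S · g_SEK/g_ZAR, so g_SEK/g_ZAR = 0.440881/0.42853 = 1.0288218.
The SEK side grows by (1 + 0.0734)^(6/12) = 1.0360502.
So the ZAR growth factor = 1.0070259.
Annualise: 1.0070259^(12/6) − 1 = 0.014101 = 1.41%.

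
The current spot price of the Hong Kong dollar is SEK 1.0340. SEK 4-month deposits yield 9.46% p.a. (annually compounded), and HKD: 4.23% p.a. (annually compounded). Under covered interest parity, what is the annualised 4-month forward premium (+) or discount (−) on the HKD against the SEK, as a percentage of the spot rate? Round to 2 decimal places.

T = 4/12 years.
No-arbitrage forward: 1.034 × 1.0305882 / 1.0139057 = 1.0510131 SEK/HKD.
(F − S)/S ÷ T = (1.0510131 − 1.034)/1.034/(4/12) = 0.049361 → 4.94%.

+4.94%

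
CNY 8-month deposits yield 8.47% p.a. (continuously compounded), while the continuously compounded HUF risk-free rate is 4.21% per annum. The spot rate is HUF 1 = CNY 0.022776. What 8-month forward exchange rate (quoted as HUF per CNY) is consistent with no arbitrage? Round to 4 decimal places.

42.6765

T = 8/12 years.
CNY accumulates by e^(0.0847×8/12) = 1.05809134.
HUF accumulates by e^(0.0421×8/12) = 1.02846425.
So F = 0.022776 × 1.05809134 / 1.02846425 = 0.023432111 (CNY/HUF).
Invert for HUF per CNY: 1 / 0.023432111 = 42.6765.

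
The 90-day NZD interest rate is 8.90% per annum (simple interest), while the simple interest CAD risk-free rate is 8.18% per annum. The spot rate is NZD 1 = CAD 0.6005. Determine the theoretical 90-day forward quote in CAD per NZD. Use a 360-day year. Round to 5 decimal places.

0.59944

T = 90/360 years.
CAD growth factor: 1 + 0.0818×90/360 = 1.020450.
NZD accumulates by 1 + 0.0890×90/360 = 1.022250.
Forward (CAD per NZD) = 0.6005 × 1.020450 / 1.022250 = 0.5994426.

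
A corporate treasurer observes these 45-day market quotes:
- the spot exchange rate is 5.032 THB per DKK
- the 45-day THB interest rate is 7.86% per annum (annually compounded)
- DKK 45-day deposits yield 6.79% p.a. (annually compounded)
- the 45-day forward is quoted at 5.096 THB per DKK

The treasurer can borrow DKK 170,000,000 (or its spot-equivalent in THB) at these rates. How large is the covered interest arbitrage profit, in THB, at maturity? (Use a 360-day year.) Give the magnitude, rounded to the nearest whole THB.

T = 45/360 years.
Route A — deposit DKK, sell forward: 170,000,000 × 1.0082455719 × 5.096 = THB 873,463,303.85.
Route B — convert at spot, deposit THB: 170,000,000 × 5.032 × 1.0095028561 = THB 863,569,123.22.
The quoted forward overvalues DKK, so borrow THB, buy DKK at spot, deposit the DKK at 6.79%, and sell the proceeds forward at 5.096.
Arbitrage profit = |873,463,303.85 − 863,569,123.22| = THB 9,894,181.

THB 9,894,181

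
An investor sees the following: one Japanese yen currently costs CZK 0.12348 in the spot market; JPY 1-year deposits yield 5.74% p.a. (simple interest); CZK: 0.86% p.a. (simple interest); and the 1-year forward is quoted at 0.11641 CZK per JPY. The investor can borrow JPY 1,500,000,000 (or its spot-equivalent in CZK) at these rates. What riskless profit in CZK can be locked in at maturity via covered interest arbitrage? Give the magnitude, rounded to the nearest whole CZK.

T = 1 year.
Keep in JPY, deliver into the forward: 1,500,000,000·1.057400·0.11641 = CZK 184,637,901.00.
Swap to CZK now, deposit: 1,500,000,000·0.12348·1.008600 = CZK 186,812,892.00.
The quoted forward undervalues JPY, so borrow JPY, convert to CZK at spot, deposit the CZK at 0.86%, and buy JPY forward at 0.11641 to cover the loan.
Profit = 186,812,892.00 − 184,637,901.00 = CZK 2,174,991.

CZK 2,174,991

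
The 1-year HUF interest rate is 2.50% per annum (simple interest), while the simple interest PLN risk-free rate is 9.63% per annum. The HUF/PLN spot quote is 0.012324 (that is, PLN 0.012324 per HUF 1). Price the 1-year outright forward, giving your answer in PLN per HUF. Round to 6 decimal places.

0.013181

T = 1 year.
Growth of 1 PLN over T: 1 + 0.0963×1 = 1.096300.
Growth of 1 HUF over T: 1 + 0.0250×1 = 1.025000.
CIP: F = S · (grow PLN)/(grow HUF) = 0.012324 × 1.096300/1.025000 = 0.01318127 PLN per HUF.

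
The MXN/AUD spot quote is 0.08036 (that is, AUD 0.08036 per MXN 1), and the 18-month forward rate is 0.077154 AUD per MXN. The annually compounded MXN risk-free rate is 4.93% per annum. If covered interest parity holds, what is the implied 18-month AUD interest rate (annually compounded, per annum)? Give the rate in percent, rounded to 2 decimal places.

T = 18/12 years.
F/S = 0.077154/0.08036 = 0.9601045 = (growth of AUD) / (growth of MXN).
MXN growth factor: (1 + 0.0493)^(18/12) = 1.0748541.
Hence g_AUD = 1.0319723.
Annualise: 1.0319723^(12/18) − 1 = 0.021203 = 2.12%.

2.12%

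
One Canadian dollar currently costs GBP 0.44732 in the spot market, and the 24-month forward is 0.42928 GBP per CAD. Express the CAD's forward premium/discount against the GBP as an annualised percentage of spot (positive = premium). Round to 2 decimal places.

-2.02%

T = 2 years.
CAD trades forward at -4.03291% vs spot over the period.
×(1/T) gives -2.02% p.a.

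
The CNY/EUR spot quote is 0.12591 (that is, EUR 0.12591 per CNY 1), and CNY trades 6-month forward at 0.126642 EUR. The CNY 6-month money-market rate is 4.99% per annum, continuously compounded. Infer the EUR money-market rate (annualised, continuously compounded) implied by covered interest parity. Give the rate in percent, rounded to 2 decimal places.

6.15%

T = 6/12 years.
By CIP, F/S equals the EUR-to-CNY growth ratio: 0.126642/0.12591 = 1.0058137.
The CNY side grows by e^(0.0499×6/12) = 1.0252639.
So the EUR growth factor = 1.0312245.
Take logs: ln 1.0312245 / (6/12) = 0.061494, so 6.15%.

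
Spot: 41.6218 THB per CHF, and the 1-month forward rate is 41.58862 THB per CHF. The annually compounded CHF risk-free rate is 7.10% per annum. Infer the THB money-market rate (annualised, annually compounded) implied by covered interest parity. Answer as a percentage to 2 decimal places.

6.08%

T = 1/12 years.
CIP gives F = S · g_THB/g_CHF, so g_THB/g_CHF = 41.58862/41.6218 = 0.9992028.
The CHF side grows by (1 + 0.0710)^(1/12) = 1.0057324.
That pins the THB growth at 1.0049306.
r = 1.0049306^(12/1) − 1 = 0.060798 → 6.08%.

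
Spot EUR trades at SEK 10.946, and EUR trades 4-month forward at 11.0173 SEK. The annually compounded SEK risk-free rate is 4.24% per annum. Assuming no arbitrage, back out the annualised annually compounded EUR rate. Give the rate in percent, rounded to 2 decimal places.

2.23%

T = 4/12 years.
CIP gives F = S · g_SEK/g_EUR, so g_SEK/g_EUR = 11.0173/10.946 = 1.0065138.
The SEK side grows by (1 + 0.0424)^(4/12) = 1.0139382.
Hence g_EUR = 1.0073764.
Annualise: 1.0073764^(12/4) − 1 = 0.022293 = 2.23%.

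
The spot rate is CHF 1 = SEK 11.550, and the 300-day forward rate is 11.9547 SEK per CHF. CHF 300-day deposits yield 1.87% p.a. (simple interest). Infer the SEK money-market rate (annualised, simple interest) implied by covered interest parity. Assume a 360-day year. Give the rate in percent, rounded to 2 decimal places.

T = 300/360 years.
By CIP, F/S equals the SEK-to-CHF growth ratio: 11.9547/11.55 = 1.0350390.
CHF growth factor: 1 + 0.0187×300/360 = 1.0155833.
So the SEK growth factor = 1.0511683.
r = (1.0511683 − 1)/(300/360) = 0.061402 → 6.14%.

6.14%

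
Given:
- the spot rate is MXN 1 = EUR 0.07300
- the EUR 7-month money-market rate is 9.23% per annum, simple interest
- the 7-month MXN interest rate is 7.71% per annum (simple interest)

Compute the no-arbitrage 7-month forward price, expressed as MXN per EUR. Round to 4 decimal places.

T = 7/12 years.
EUR accumulates by 1 + 0.0923×7/12 = 1.05384167.
Growth of 1 MXN over T: 1 + 0.0771×7/12 = 1.044975.
CIP: F = S · (grow EUR)/(grow MXN) = 0.073 × 1.05384167/1.044975 = 0.073619409 EUR per MXN.
Quoted the other way: 1/0.073619409 = 13.5834 MXN per EUR.

13.5834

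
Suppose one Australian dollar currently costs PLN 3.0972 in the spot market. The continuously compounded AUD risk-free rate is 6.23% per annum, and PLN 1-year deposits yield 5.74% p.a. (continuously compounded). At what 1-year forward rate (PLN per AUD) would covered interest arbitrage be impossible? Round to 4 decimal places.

3.0821

T = 1 year.
Growth of 1 PLN over T: e^(0.0574×1) = 1.0590794.
Growth of 1 AUD over T: e^(0.0623×1) = 1.0642816.
CIP: F = S · (grow PLN)/(grow AUD) = 3.0972 × 1.0590794/1.0642816 = 3.082061 PLN per AUD.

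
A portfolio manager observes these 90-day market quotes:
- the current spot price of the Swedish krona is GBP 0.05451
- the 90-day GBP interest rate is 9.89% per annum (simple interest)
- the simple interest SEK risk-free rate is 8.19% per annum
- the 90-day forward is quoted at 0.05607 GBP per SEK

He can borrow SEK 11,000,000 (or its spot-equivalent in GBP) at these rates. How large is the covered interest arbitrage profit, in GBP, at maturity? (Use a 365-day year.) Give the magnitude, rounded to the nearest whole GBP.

T = 90/365 years.
Keep in SEK, deliver into the forward: 11,000,000·1.02019452·0.05607 = GBP 629,225.37.
Swap to GBP now, deposit: 11,000,000·0.05451·1.0243863 = GBP 614,232.27.
The quoted forward overvalues SEK, so borrow GBP, buy SEK at spot, deposit the SEK at 8.19%, and sell the proceeds forward at 0.05607.
Arbitrage profit = |629,225.37 − 614,232.27| = GBP 14,993.

GBP 14,993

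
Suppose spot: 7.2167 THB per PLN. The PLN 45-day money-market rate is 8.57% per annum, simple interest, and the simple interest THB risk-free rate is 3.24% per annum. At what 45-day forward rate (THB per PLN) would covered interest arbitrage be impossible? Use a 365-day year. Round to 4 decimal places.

T = 45/365 years.
THB accumulates by 1 + 0.0324×45/365 = 1.0039945.
PLN growth factor: 1 + 0.0857×45/365 = 1.0105658.
So F = 7.2167 × 1.0039945 / 1.0105658 = 7.169773 (THB/PLN).

7.1698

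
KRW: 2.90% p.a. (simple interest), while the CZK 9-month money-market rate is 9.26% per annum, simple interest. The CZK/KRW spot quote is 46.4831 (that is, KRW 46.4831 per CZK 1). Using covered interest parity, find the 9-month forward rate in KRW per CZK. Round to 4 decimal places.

T = 9/12 years.
Growth of 1 KRW over T: 1 + 0.0290×9/12 = 1.021750.
CZK accumulates by 1 + 0.0926×9/12 = 1.069450.
Forward (KRW per CZK) = 46.4831 × 1.021750 / 1.069450 = 44.409844.

44.4098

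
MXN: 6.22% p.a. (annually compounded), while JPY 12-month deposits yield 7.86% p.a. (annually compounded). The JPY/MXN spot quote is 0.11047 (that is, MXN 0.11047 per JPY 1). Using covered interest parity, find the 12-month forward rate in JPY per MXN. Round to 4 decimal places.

9.1920

T = 1 year.
MXN growth factor: (1 + 0.0622)^1 = 1.062200.
JPY accumulates by (1 + 0.0786)^1 = 1.078600.
Forward (MXN per JPY) = 0.11047 × 1.062200 / 1.078600 = 0.1087903.
Quoted the other way: 1/0.1087903 = 9.1920 JPY per MXN.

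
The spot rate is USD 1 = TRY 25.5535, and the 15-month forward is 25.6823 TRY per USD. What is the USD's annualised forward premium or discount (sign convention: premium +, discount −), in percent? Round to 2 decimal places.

T = 15/12 years.
USD trades forward at +0.50404% vs spot over the period.
×(1/T) gives 0.40% p.a.

+0.40%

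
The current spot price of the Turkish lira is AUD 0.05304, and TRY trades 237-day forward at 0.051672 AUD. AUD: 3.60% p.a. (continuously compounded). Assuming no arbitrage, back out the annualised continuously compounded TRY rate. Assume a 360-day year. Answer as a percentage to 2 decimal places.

T = 237/360 years.
CIP gives F = S · g_AUD/g_TRY, so g_AUD/g_TRY = 0.051672/0.05304 = 0.9742081.
The AUD side grows by e^(0.0360×237/360) = 1.0239831.
Hence g_TRY = 1.0510928.
r = ln(1.0510928)/(237/360) = 0.075692 → 7.57%.

7.57%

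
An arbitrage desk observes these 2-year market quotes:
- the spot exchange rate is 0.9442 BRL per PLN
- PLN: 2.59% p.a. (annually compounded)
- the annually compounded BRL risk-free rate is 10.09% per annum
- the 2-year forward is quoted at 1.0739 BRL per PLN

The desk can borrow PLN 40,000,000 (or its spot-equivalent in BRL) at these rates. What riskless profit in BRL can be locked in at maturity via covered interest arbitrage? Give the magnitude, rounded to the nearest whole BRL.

T = 2 years.
Keep in PLN, deliver into the forward: 40,000,000·1.05247081·1.0739 = BRL 45,209,936.11.
Swap to BRL now, deposit: 40,000,000·0.9442·1.21198081 = BRL 45,774,091.23.
The quoted forward undervalues PLN, so borrow PLN, convert to BRL at spot, deposit the BRL at 10.09%, and buy PLN forward at 1.0739 to cover the loan.
Arbitrage profit = |45,209,936.11 − 45,774,091.23| = BRL 564,155.

BRL 564,155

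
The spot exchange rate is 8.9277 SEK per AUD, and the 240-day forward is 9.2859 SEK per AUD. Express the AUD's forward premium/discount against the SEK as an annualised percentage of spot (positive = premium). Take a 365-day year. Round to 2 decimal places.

T = 240/365 years.
(F − S)/S = (9.2859 − 8.9277)/8.9277 = 0.0401223.
Annualise by dividing by T: 0.0401223 / (240/365) = 0.061019 → 6.10%.

+6.10%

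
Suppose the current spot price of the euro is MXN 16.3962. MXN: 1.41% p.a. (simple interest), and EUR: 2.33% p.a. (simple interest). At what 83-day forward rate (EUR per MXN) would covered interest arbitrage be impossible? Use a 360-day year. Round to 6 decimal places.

0.061119

T = 83/360 years.
Growth of 1 MXN over T: 1 + 0.0141×83/360 = 1.0032508.
EUR accumulates by 1 + 0.0233×83/360 = 1.0053719.
So F = 16.3962 × 1.0032508 / 1.0053719 = 16.36161 (MXN/EUR).
Invert for EUR per MXN: 1 / 16.36161 = 0.061119.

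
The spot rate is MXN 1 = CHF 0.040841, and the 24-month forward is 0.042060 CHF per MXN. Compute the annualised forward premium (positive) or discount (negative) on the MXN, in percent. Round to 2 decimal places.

T = 2 years.
MXN trades forward at +2.98475% vs spot over the period.
Annualise by dividing by T: 0.0298475 / 2 = 0.014924 → 1.49%.

+1.49%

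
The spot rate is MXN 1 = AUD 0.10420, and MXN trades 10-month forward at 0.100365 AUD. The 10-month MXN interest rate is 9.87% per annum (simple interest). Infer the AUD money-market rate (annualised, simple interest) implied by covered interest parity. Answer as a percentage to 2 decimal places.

5.09%

T = 10/12 years.
CIP gives F = S · g_AUD/g_MXN, so g_AUD/g_MXN = 0.100365/0.1042 = 0.9631958.
The MXN side grows by 1 + 0.0987×10/12 = 1.082250.
So the AUD growth factor = 1.0424187.
r = (1.0424187 − 1)/(10/12) = 0.050902 → 5.09%.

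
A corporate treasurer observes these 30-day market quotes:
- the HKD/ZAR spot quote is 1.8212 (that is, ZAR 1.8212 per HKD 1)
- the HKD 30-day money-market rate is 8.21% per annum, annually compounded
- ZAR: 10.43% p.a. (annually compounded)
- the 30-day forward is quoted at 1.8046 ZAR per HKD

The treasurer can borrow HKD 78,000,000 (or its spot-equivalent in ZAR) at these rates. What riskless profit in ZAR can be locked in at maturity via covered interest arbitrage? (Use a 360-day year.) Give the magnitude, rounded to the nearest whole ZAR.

T = 30/360 years.
Route A — deposit HKD, sell forward: 78,000,000 × 1.00659696454 × 1.8046 = ZAR 141,687,380.81.
Route B — convert at spot, deposit ZAR: 78,000,000 × 1.8212 × 1.0083019088 = ZAR 143,232,916.03.
The quoted forward undervalues HKD, so borrow HKD, convert to ZAR at spot, deposit the ZAR at 10.43%, and buy HKD forward at 1.8046 to cover the loan.
The gap between the two covered legs is ZAR 1,545,535.

ZAR 1,545,535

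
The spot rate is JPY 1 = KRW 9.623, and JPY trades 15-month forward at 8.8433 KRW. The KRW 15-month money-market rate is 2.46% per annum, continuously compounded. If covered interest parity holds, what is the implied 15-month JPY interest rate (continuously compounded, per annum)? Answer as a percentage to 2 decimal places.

T = 15/12 years.
F/S = 8.8433/9.623 = 0.9189754 = (growth of KRW) / (growth of JPY).
KRW growth factor: e^(0.0246×15/12) = 1.0312277.
Hence g_JPY = 1.1221494.
r = ln(1.1221494)/(15/12) = 0.092197 → 9.22%.

9.22%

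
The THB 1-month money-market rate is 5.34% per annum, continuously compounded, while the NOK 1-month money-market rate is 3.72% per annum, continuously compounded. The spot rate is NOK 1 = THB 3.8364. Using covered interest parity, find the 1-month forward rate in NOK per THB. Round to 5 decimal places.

T = 1/12 years.
Growth of 1 THB over T: e^(0.0534×1/12) = 1.0044599.
Growth of 1 NOK over T: e^(0.0372×1/12) = 1.0031048.
So F = 3.8364 × 1.0044599 / 1.0031048 = 3.841583 (THB/NOK).
Invert for NOK per THB: 1 / 3.841583 = 0.26031.

0.26031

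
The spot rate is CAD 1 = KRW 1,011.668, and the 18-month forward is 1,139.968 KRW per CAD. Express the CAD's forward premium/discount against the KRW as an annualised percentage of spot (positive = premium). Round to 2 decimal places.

+8.45%

T = 18/12 years.
(F − S)/S = (1139.968 − 1011.668)/1011.668 = 0.1268203.
Annualise by dividing by T: 0.1268203 / (18/12) = 0.084547 → 8.45%.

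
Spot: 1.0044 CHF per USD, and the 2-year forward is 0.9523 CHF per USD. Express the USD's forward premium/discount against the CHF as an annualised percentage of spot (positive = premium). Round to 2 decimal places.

-2.59%

T = 2 years.
Period premium: (0.9523 − 1.0044)/1.0044 = -0.0518718.
Annualise by dividing by T: -0.0518718 / 2 = -0.025936 → -2.59%.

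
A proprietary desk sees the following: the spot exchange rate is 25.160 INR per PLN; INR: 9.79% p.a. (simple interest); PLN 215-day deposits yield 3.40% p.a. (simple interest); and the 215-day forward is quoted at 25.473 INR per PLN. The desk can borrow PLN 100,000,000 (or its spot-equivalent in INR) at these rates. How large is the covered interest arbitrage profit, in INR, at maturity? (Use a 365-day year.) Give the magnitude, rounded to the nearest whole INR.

T = 215/365 years.
Route A — deposit PLN, sell forward: 100,000,000 × 1.02002739726 × 25.473 = INR 2,598,315,789.04.
Route B — convert at spot, deposit INR: 100,000,000 × 25.160 × 1.057667123288 = INR 2,661,090,482.19.
The quoted forward undervalues PLN, so borrow PLN, convert to INR at spot, deposit the INR at 9.79%, and buy PLN forward at 25.473 to cover the loan.
Arbitrage profit = |2,598,315,789.04 − 2,661,090,482.19| = INR 62,774,693.

INR 62,774,693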